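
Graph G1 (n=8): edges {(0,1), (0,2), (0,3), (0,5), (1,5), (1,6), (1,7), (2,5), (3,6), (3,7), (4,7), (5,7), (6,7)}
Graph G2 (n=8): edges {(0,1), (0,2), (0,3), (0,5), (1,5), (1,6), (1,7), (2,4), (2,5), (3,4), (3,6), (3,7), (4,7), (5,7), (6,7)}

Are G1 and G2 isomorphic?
No, not isomorphic

The graphs are NOT isomorphic.

Counting edges: G1 has 13 edge(s); G2 has 15 edge(s).
Edge count is an isomorphism invariant (a bijection on vertices induces a bijection on edges), so differing edge counts rule out isomorphism.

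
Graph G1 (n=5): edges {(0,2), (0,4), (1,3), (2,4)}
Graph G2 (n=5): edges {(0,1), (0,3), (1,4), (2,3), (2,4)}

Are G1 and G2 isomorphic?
No, not isomorphic

The graphs are NOT isomorphic.

Counting triangles (3-cliques): G1 has 1, G2 has 0.
Triangle count is an isomorphism invariant, so differing triangle counts rule out isomorphism.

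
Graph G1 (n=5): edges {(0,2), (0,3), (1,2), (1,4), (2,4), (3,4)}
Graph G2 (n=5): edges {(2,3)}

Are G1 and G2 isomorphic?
No, not isomorphic

The graphs are NOT isomorphic.

Connected components of G1: 1 component(s) with vertex sets [[0, 1, 2, 3, 4]], sizes [5].
Connected components of G2: 4 component(s) with vertex sets [[0], [1], [4], [2, 3]], sizes [1, 1, 1, 2].
The number of connected components (and the multiset of component sizes) is an isomorphism invariant — an isomorphism maps each component of G1 bijectively onto a component of G2. Since G1 has 1 component(s) and G2 has 4, they cannot be isomorphic.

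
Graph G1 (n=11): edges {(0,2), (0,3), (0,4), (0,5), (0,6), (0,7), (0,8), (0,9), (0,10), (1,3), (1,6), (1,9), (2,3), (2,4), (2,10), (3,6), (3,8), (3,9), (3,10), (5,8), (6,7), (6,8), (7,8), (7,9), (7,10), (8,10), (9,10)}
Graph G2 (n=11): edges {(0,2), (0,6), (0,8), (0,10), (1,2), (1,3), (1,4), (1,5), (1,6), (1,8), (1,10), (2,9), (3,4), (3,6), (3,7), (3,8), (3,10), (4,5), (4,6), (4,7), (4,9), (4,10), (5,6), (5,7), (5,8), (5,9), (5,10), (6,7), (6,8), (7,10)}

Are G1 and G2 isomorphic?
No, not isomorphic

The graphs are NOT isomorphic.

Counting triangles (3-cliques): G1 has 24, G2 has 27.
Triangle count is an isomorphism invariant, so differing triangle counts rule out isomorphism.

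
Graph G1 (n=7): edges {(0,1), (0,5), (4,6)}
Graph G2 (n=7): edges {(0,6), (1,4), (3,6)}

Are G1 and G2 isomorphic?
Yes, isomorphic

The graphs are isomorphic.
One valid mapping φ: V(G1) → V(G2): 0→6, 1→0, 2→5, 3→2, 4→1, 5→3, 6→4

Verify φ preserves adjacency — for each edge of G1, its image is an edge of G2:
  (0,1) → (φ(0),φ(1)) = (0,6) ∈ E(G2) ✓
  (0,5) → (φ(0),φ(5)) = (3,6) ∈ E(G2) ✓
  (4,6) → (φ(4),φ(6)) = (1,4) ∈ E(G2) ✓
All 3 edges of G1 map to edges of G2, and |E(G1)| = |E(G2)| = 3, so φ is a bijection on edges as well as vertices. Hence G1 ≅ G2.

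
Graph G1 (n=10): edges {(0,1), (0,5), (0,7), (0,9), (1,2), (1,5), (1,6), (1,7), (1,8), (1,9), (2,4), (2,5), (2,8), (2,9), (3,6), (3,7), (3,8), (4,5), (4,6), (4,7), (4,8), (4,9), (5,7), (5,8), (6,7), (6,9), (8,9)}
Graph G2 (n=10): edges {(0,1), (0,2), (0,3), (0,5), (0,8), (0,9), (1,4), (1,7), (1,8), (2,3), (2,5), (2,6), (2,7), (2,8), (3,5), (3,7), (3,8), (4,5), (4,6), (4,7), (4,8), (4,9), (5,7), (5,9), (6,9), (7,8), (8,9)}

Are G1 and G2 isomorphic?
Yes, isomorphic

The graphs are isomorphic.
One valid mapping φ: V(G1) → V(G2): 0→1, 1→8, 2→3, 3→6, 4→5, 5→7, 6→9, 7→4, 8→2, 9→0

Verify φ preserves adjacency — for each edge of G1, its image is an edge of G2:
  (0,1) → (φ(0),φ(1)) = (1,8) ∈ E(G2) ✓
  (0,5) → (φ(0),φ(5)) = (1,7) ∈ E(G2) ✓
  (0,7) → (φ(0),φ(7)) = (1,4) ∈ E(G2) ✓
  (0,9) → (φ(0),φ(9)) = (0,1) ∈ E(G2) ✓
  (1,2) → (φ(1),φ(2)) = (3,8) ∈ E(G2) ✓
  (1,5) → (φ(1),φ(5)) = (7,8) ∈ E(G2) ✓
  (1,6) → (φ(1),φ(6)) = (8,9) ∈ E(G2) ✓
  (1,7) → (φ(1),φ(7)) = (4,8) ∈ E(G2) ✓
  (1,8) → (φ(1),φ(8)) = (2,8) ∈ E(G2) ✓
  (1,9) → (φ(1),φ(9)) = (0,8) ∈ E(G2) ✓
  (2,4) → (φ(2),φ(4)) = (3,5) ∈ E(G2) ✓
  (2,5) → (φ(2),φ(5)) = (3,7) ∈ E(G2) ✓
  (2,8) → (φ(2),φ(8)) = (2,3) ∈ E(G2) ✓
  (2,9) → (φ(2),φ(9)) = (0,3) ∈ E(G2) ✓
  (3,6) → (φ(3),φ(6)) = (6,9) ∈ E(G2) ✓
  (3,7) → (φ(3),φ(7)) = (4,6) ∈ E(G2) ✓
  (3,8) → (φ(3),φ(8)) = (2,6) ∈ E(G2) ✓
  (4,5) → (φ(4),φ(5)) = (5,7) ∈ E(G2) ✓
  (4,6) → (φ(4),φ(6)) = (5,9) ∈ E(G2) ✓
  (4,7) → (φ(4),φ(7)) = (4,5) ∈ E(G2) ✓
  (4,8) → (φ(4),φ(8)) = (2,5) ∈ E(G2) ✓
  (4,9) → (φ(4),φ(9)) = (0,5) ∈ E(G2) ✓
  (5,7) → (φ(5),φ(7)) = (4,7) ∈ E(G2) ✓
  (5,8) → (φ(5),φ(8)) = (2,7) ∈ E(G2) ✓
  (6,7) → (φ(6),φ(7)) = (4,9) ∈ E(G2) ✓
  (6,9) → (φ(6),φ(9)) = (0,9) ∈ E(G2) ✓
  (8,9) → (φ(8),φ(9)) = (0,2) ∈ E(G2) ✓
All 27 edges of G1 map to edges of G2, and |E(G1)| = |E(G2)| = 27, so φ is a bijection on edges as well as vertices. Hence G1 ≅ G2.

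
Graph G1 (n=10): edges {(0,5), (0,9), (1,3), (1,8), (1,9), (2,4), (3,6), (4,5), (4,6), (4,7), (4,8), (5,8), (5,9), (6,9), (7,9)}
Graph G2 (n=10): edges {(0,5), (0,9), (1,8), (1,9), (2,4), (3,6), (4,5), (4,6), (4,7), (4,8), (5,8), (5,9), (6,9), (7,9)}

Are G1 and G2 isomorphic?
No, not isomorphic

The graphs are NOT isomorphic.

Counting edges: G1 has 15 edge(s); G2 has 14 edge(s).
Edge count is an isomorphism invariant (a bijection on vertices induces a bijection on edges), so differing edge counts rule out isomorphism.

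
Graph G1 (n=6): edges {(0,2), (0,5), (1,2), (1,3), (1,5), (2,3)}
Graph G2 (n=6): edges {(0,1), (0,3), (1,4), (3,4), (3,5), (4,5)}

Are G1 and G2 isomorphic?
Yes, isomorphic

The graphs are isomorphic.
One valid mapping φ: V(G1) → V(G2): 0→0, 1→4, 2→3, 3→5, 4→2, 5→1

Verify φ preserves adjacency — for each edge of G1, its image is an edge of G2:
  (0,2) → (φ(0),φ(2)) = (0,3) ∈ E(G2) ✓
  (0,5) → (φ(0),φ(5)) = (0,1) ∈ E(G2) ✓
  (1,2) → (φ(1),φ(2)) = (3,4) ∈ E(G2) ✓
  (1,3) → (φ(1),φ(3)) = (4,5) ∈ E(G2) ✓
  (1,5) → (φ(1),φ(5)) = (1,4) ∈ E(G2) ✓
  (2,3) → (φ(2),φ(3)) = (3,5) ∈ E(G2) ✓
All 6 edges of G1 map to edges of G2, and |E(G1)| = |E(G2)| = 6, so φ is a bijection on edges as well as vertices. Hence G1 ≅ G2.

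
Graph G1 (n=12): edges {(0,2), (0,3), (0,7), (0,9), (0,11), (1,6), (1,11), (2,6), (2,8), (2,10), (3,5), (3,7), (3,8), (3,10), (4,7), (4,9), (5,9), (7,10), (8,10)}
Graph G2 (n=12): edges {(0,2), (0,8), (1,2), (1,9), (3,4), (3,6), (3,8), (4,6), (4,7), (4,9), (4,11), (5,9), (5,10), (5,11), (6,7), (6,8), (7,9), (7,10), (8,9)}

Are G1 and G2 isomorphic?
Yes, isomorphic

The graphs are isomorphic.
One valid mapping φ: V(G1) → V(G2): 0→9, 1→2, 2→8, 3→4, 4→10, 5→11, 6→0, 7→7, 8→3, 9→5, 10→6, 11→1

Verify φ preserves adjacency — for each edge of G1, its image is an edge of G2:
  (0,2) → (φ(0),φ(2)) = (8,9) ∈ E(G2) ✓
  (0,3) → (φ(0),φ(3)) = (4,9) ∈ E(G2) ✓
  (0,7) → (φ(0),φ(7)) = (7,9) ∈ E(G2) ✓
  (0,9) → (φ(0),φ(9)) = (5,9) ∈ E(G2) ✓
  (0,11) → (φ(0),φ(11)) = (1,9) ∈ E(G2) ✓
  (1,6) → (φ(1),φ(6)) = (0,2) ∈ E(G2) ✓
  (1,11) → (φ(1),φ(11)) = (1,2) ∈ E(G2) ✓
  (2,6) → (φ(2),φ(6)) = (0,8) ∈ E(G2) ✓
  (2,8) → (φ(2),φ(8)) = (3,8) ∈ E(G2) ✓
  (2,10) → (φ(2),φ(10)) = (6,8) ∈ E(G2) ✓
  (3,5) → (φ(3),φ(5)) = (4,11) ∈ E(G2) ✓
  (3,7) → (φ(3),φ(7)) = (4,7) ∈ E(G2) ✓
  (3,8) → (φ(3),φ(8)) = (3,4) ∈ E(G2) ✓
  (3,10) → (φ(3),φ(10)) = (4,6) ∈ E(G2) ✓
  (4,7) → (φ(4),φ(7)) = (7,10) ∈ E(G2) ✓
  (4,9) → (φ(4),φ(9)) = (5,10) ∈ E(G2) ✓
  (5,9) → (φ(5),φ(9)) = (5,11) ∈ E(G2) ✓
  (7,10) → (φ(7),φ(10)) = (6,7) ∈ E(G2) ✓
  (8,10) → (φ(8),φ(10)) = (3,6) ∈ E(G2) ✓
All 19 edges of G1 map to edges of G2, and |E(G1)| = |E(G2)| = 19, so φ is a bijection on edges as well as vertices. Hence G1 ≅ G2.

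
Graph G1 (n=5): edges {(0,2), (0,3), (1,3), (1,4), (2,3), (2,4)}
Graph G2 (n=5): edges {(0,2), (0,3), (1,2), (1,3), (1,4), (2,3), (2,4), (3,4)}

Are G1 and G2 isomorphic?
No, not isomorphic

The graphs are NOT isomorphic.

Counting edges: G1 has 6 edge(s); G2 has 8 edge(s).
Edge count is an isomorphism invariant (a bijection on vertices induces a bijection on edges), so differing edge counts rule out isomorphism.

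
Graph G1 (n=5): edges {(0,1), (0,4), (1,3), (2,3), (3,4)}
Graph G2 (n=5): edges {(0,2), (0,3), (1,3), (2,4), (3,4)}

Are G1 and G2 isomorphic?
Yes, isomorphic

The graphs are isomorphic.
One valid mapping φ: V(G1) → V(G2): 0→2, 1→0, 2→1, 3→3, 4→4

Verify φ preserves adjacency — for each edge of G1, its image is an edge of G2:
  (0,1) → (φ(0),φ(1)) = (0,2) ∈ E(G2) ✓
  (0,4) → (φ(0),φ(4)) = (2,4) ∈ E(G2) ✓
  (1,3) → (φ(1),φ(3)) = (0,3) ∈ E(G2) ✓
  (2,3) → (φ(2),φ(3)) = (1,3) ∈ E(G2) ✓
  (3,4) → (φ(3),φ(4)) = (3,4) ∈ E(G2) ✓
All 5 edges of G1 map to edges of G2, and |E(G1)| = |E(G2)| = 5, so φ is a bijection on edges as well as vertices. Hence G1 ≅ G2.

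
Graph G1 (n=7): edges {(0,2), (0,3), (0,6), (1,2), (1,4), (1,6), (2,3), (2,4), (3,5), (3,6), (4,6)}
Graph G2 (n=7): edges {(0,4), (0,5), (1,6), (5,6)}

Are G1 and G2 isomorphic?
No, not isomorphic

The graphs are NOT isomorphic.

Counting triangles (3-cliques): G1 has 4, G2 has 0.
Triangle count is an isomorphism invariant, so differing triangle counts rule out isomorphism.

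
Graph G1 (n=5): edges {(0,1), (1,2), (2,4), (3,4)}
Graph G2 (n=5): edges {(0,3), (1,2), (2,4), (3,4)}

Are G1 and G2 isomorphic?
Yes, isomorphic

The graphs are isomorphic.
One valid mapping φ: V(G1) → V(G2): 0→1, 1→2, 2→4, 3→0, 4→3

Verify φ preserves adjacency — for each edge of G1, its image is an edge of G2:
  (0,1) → (φ(0),φ(1)) = (1,2) ∈ E(G2) ✓
  (1,2) → (φ(1),φ(2)) = (2,4) ∈ E(G2) ✓
  (2,4) → (φ(2),φ(4)) = (3,4) ∈ E(G2) ✓
  (3,4) → (φ(3),φ(4)) = (0,3) ∈ E(G2) ✓
All 4 edges of G1 map to edges of G2, and |E(G1)| = |E(G2)| = 4, so φ is a bijection on edges as well as vertices. Hence G1 ≅ G2.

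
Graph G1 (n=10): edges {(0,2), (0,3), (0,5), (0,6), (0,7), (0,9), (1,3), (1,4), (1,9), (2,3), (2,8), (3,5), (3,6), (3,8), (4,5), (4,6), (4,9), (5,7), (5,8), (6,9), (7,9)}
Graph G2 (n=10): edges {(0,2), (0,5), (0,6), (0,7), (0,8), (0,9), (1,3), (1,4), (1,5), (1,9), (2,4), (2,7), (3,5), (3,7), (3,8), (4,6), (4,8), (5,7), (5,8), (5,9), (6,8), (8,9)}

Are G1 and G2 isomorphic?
No, not isomorphic

The graphs are NOT isomorphic.

Counting triangles (3-cliques): G1 has 10, G2 has 12.
Triangle count is an isomorphism invariant, so differing triangle counts rule out isomorphism.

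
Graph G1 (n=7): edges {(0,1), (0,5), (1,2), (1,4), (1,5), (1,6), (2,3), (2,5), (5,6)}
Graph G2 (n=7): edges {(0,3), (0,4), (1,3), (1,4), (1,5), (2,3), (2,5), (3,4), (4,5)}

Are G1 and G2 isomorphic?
No, not isomorphic

The graphs are NOT isomorphic.

Connected components of G1: 1 component(s) with vertex sets [[0, 1, 2, 3, 4, 5, 6]], sizes [7].
Connected components of G2: 2 component(s) with vertex sets [[6], [0, 1, 2, 3, 4, 5]], sizes [1, 6].
The number of connected components (and the multiset of component sizes) is an isomorphism invariant — an isomorphism maps each component of G1 bijectively onto a component of G2. Since G1 has 1 component(s) and G2 has 2, they cannot be isomorphic.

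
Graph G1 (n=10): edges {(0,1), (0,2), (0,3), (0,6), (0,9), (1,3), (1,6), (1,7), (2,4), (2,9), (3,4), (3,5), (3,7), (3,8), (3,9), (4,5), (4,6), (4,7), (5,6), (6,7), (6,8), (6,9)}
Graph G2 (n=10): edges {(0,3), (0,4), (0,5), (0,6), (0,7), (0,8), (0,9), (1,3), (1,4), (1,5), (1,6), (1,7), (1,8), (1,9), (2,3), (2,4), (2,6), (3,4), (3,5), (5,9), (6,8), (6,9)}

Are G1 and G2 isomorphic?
Yes, isomorphic

The graphs are isomorphic.
One valid mapping φ: V(G1) → V(G2): 0→3, 1→5, 2→2, 3→0, 4→6, 5→8, 6→1, 7→9, 8→7, 9→4

Verify φ preserves adjacency — for each edge of G1, its image is an edge of G2:
  (0,1) → (φ(0),φ(1)) = (3,5) ∈ E(G2) ✓
  (0,2) → (φ(0),φ(2)) = (2,3) ∈ E(G2) ✓
  (0,3) → (φ(0),φ(3)) = (0,3) ∈ E(G2) ✓
  (0,6) → (φ(0),φ(6)) = (1,3) ∈ E(G2) ✓
  (0,9) → (φ(0),φ(9)) = (3,4) ∈ E(G2) ✓
  (1,3) → (φ(1),φ(3)) = (0,5) ∈ E(G2) ✓
  (1,6) → (φ(1),φ(6)) = (1,5) ∈ E(G2) ✓
  (1,7) → (φ(1),φ(7)) = (5,9) ∈ E(G2) ✓
  (2,4) → (φ(2),φ(4)) = (2,6) ∈ E(G2) ✓
  (2,9) → (φ(2),φ(9)) = (2,4) ∈ E(G2) ✓
  (3,4) → (φ(3),φ(4)) = (0,6) ∈ E(G2) ✓
  (3,5) → (φ(3),φ(5)) = (0,8) ∈ E(G2) ✓
  (3,7) → (φ(3),φ(7)) = (0,9) ∈ E(G2) ✓
  (3,8) → (φ(3),φ(8)) = (0,7) ∈ E(G2) ✓
  (3,9) → (φ(3),φ(9)) = (0,4) ∈ E(G2) ✓
  (4,5) → (φ(4),φ(5)) = (6,8) ∈ E(G2) ✓
  (4,6) → (φ(4),φ(6)) = (1,6) ∈ E(G2) ✓
  (4,7) → (φ(4),φ(7)) = (6,9) ∈ E(G2) ✓
  (5,6) → (φ(5),φ(6)) = (1,8) ∈ E(G2) ✓
  (6,7) → (φ(6),φ(7)) = (1,9) ∈ E(G2) ✓
  (6,8) → (φ(6),φ(8)) = (1,7) ∈ E(G2) ✓
  (6,9) → (φ(6),φ(9)) = (1,4) ∈ E(G2) ✓
All 22 edges of G1 map to edges of G2, and |E(G1)| = |E(G2)| = 22, so φ is a bijection on edges as well as vertices. Hence G1 ≅ G2.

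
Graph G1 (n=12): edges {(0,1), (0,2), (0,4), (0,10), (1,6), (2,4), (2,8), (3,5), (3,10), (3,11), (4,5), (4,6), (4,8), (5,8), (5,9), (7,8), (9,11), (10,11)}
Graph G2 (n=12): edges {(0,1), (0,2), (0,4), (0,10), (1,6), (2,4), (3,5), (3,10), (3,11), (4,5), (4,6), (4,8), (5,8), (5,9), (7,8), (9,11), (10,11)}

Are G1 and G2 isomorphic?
No, not isomorphic

The graphs are NOT isomorphic.

Counting edges: G1 has 18 edge(s); G2 has 17 edge(s).
Edge count is an isomorphism invariant (a bijection on vertices induces a bijection on edges), so differing edge counts rule out isomorphism.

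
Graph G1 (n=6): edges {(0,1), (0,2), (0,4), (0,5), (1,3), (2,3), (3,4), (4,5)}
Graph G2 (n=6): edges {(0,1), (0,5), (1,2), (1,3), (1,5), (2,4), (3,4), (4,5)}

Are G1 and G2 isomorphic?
Yes, isomorphic

The graphs are isomorphic.
One valid mapping φ: V(G1) → V(G2): 0→1, 1→2, 2→3, 3→4, 4→5, 5→0

Verify φ preserves adjacency — for each edge of G1, its image is an edge of G2:
  (0,1) → (φ(0),φ(1)) = (1,2) ∈ E(G2) ✓
  (0,2) → (φ(0),φ(2)) = (1,3) ∈ E(G2) ✓
  (0,4) → (φ(0),φ(4)) = (1,5) ∈ E(G2) ✓
  (0,5) → (φ(0),φ(5)) = (0,1) ∈ E(G2) ✓
  (1,3) → (φ(1),φ(3)) = (2,4) ∈ E(G2) ✓
  (2,3) → (φ(2),φ(3)) = (3,4) ∈ E(G2) ✓
  (3,4) → (φ(3),φ(4)) = (4,5) ∈ E(G2) ✓
  (4,5) → (φ(4),φ(5)) = (0,5) ∈ E(G2) ✓
All 8 edges of G1 map to edges of G2, and |E(G1)| = |E(G2)| = 8, so φ is a bijection on edges as well as vertices. Hence G1 ≅ G2.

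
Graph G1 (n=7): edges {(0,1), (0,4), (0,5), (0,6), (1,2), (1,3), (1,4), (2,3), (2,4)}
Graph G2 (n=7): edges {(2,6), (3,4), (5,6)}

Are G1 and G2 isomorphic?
No, not isomorphic

The graphs are NOT isomorphic.

Connected components of G1: 1 component(s) with vertex sets [[0, 1, 2, 3, 4, 5, 6]], sizes [7].
Connected components of G2: 4 component(s) with vertex sets [[0], [1], [3, 4], [2, 5, 6]], sizes [1, 1, 2, 3].
The number of connected components (and the multiset of component sizes) is an isomorphism invariant — an isomorphism maps each component of G1 bijectively onto a component of G2. Since G1 has 1 component(s) and G2 has 4, they cannot be isomorphic.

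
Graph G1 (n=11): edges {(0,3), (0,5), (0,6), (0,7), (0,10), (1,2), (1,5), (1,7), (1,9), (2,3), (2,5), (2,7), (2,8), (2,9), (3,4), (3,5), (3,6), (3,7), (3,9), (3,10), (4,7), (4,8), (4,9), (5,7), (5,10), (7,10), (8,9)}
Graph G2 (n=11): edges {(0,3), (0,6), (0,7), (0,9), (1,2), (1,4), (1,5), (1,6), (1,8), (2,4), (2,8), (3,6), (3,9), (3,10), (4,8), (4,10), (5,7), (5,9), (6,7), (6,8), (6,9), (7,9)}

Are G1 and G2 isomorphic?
No, not isomorphic

The graphs are NOT isomorphic.

Degrees in G1: deg(0)=5, deg(1)=4, deg(2)=6, deg(3)=8, deg(4)=4, deg(5)=6, deg(6)=2, deg(7)=7, deg(8)=3, deg(9)=5, deg(10)=4.
Sorted degree sequence of G1: [8, 7, 6, 6, 5, 5, 4, 4, 4, 3, 2].
Degrees in G2: deg(0)=4, deg(1)=5, deg(2)=3, deg(3)=4, deg(4)=4, deg(5)=3, deg(6)=6, deg(7)=4, deg(8)=4, deg(9)=5, deg(10)=2.
Sorted degree sequence of G2: [6, 5, 5, 4, 4, 4, 4, 4, 3, 3, 2].
The (sorted) degree sequence is an isomorphism invariant, so since G1 and G2 have different degree sequences they cannot be isomorphic.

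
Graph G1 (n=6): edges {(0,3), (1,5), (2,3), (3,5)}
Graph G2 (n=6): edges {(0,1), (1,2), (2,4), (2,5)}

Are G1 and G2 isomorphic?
Yes, isomorphic

The graphs are isomorphic.
One valid mapping φ: V(G1) → V(G2): 0→5, 1→0, 2→4, 3→2, 4→3, 5→1

Verify φ preserves adjacency — for each edge of G1, its image is an edge of G2:
  (0,3) → (φ(0),φ(3)) = (2,5) ∈ E(G2) ✓
  (1,5) → (φ(1),φ(5)) = (0,1) ∈ E(G2) ✓
  (2,3) → (φ(2),φ(3)) = (2,4) ∈ E(G2) ✓
  (3,5) → (φ(3),φ(5)) = (1,2) ∈ E(G2) ✓
All 4 edges of G1 map to edges of G2, and |E(G1)| = |E(G2)| = 4, so φ is a bijection on edges as well as vertices. Hence G1 ≅ G2.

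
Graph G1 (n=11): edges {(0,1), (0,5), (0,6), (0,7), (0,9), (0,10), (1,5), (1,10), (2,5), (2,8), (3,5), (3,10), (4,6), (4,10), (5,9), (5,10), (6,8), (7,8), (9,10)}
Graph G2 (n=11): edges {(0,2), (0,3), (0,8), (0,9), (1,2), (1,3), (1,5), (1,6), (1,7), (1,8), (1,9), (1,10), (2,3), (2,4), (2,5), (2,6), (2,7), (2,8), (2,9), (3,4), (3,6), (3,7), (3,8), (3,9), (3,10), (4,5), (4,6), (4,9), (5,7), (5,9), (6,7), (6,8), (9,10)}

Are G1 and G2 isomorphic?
No, not isomorphic

The graphs are NOT isomorphic.

Degrees in G1: deg(0)=6, deg(1)=3, deg(2)=2, deg(3)=2, deg(4)=2, deg(5)=6, deg(6)=3, deg(7)=2, deg(8)=3, deg(9)=3, deg(10)=6.
Sorted degree sequence of G1: [6, 6, 6, 3, 3, 3, 3, 2, 2, 2, 2].
Degrees in G2: deg(0)=4, deg(1)=8, deg(2)=9, deg(3)=9, deg(4)=5, deg(5)=5, deg(6)=6, deg(7)=5, deg(8)=5, deg(9)=7, deg(10)=3.
Sorted degree sequence of G2: [9, 9, 8, 7, 6, 5, 5, 5, 5, 4, 3].
The (sorted) degree sequence is an isomorphism invariant, so since G1 and G2 have different degree sequences they cannot be isomorphic.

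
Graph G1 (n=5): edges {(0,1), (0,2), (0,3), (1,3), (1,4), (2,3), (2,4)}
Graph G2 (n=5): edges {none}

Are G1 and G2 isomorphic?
No, not isomorphic

The graphs are NOT isomorphic.

Connected components of G1: 1 component(s) with vertex sets [[0, 1, 2, 3, 4]], sizes [5].
Connected components of G2: 5 component(s) with vertex sets [[0], [1], [2], [3], [4]], sizes [1, 1, 1, 1, 1].
The number of connected components (and the multiset of component sizes) is an isomorphism invariant — an isomorphism maps each component of G1 bijectively onto a component of G2. Since G1 has 1 component(s) and G2 has 5, they cannot be isomorphic.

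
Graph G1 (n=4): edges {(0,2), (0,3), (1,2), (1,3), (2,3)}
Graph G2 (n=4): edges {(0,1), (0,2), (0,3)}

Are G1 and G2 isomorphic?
No, not isomorphic

The graphs are NOT isomorphic.

Counting triangles (3-cliques): G1 has 2, G2 has 0.
Triangle count is an isomorphism invariant, so differing triangle counts rule out isomorphism.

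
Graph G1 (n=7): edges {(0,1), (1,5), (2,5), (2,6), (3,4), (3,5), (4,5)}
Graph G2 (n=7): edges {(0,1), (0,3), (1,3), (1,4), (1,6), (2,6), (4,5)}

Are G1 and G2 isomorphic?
Yes, isomorphic

The graphs are isomorphic.
One valid mapping φ: V(G1) → V(G2): 0→5, 1→4, 2→6, 3→0, 4→3, 5→1, 6→2

Verify φ preserves adjacency — for each edge of G1, its image is an edge of G2:
  (0,1) → (φ(0),φ(1)) = (4,5) ∈ E(G2) ✓
  (1,5) → (φ(1),φ(5)) = (1,4) ∈ E(G2) ✓
  (2,5) → (φ(2),φ(5)) = (1,6) ∈ E(G2) ✓
  (2,6) → (φ(2),φ(6)) = (2,6) ∈ E(G2) ✓
  (3,4) → (φ(3),φ(4)) = (0,3) ∈ E(G2) ✓
  (3,5) → (φ(3),φ(5)) = (0,1) ∈ E(G2) ✓
  (4,5) → (φ(4),φ(5)) = (1,3) ∈ E(G2) ✓
All 7 edges of G1 map to edges of G2, and |E(G1)| = |E(G2)| = 7, so φ is a bijection on edges as well as vertices. Hence G1 ≅ G2.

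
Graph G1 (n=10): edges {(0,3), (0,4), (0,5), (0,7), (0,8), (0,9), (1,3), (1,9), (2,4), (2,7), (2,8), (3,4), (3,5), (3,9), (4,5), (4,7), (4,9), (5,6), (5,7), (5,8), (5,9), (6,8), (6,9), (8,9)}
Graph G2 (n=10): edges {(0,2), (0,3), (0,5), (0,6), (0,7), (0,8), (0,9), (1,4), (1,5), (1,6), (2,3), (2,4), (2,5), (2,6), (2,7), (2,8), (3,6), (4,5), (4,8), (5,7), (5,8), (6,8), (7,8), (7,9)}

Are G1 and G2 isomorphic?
Yes, isomorphic

The graphs are isomorphic.
One valid mapping φ: V(G1) → V(G2): 0→8, 1→9, 2→1, 3→7, 4→5, 5→2, 6→3, 7→4, 8→6, 9→0

Verify φ preserves adjacency — for each edge of G1, its image is an edge of G2:
  (0,3) → (φ(0),φ(3)) = (7,8) ∈ E(G2) ✓
  (0,4) → (φ(0),φ(4)) = (5,8) ∈ E(G2) ✓
  (0,5) → (φ(0),φ(5)) = (2,8) ∈ E(G2) ✓
  (0,7) → (φ(0),φ(7)) = (4,8) ∈ E(G2) ✓
  (0,8) → (φ(0),φ(8)) = (6,8) ∈ E(G2) ✓
  (0,9) → (φ(0),φ(9)) = (0,8) ∈ E(G2) ✓
  (1,3) → (φ(1),φ(3)) = (7,9) ∈ E(G2) ✓
  (1,9) → (φ(1),φ(9)) = (0,9) ∈ E(G2) ✓
  (2,4) → (φ(2),φ(4)) = (1,5) ∈ E(G2) ✓
  (2,7) → (φ(2),φ(7)) = (1,4) ∈ E(G2) ✓
  (2,8) → (φ(2),φ(8)) = (1,6) ∈ E(G2) ✓
  (3,4) → (φ(3),φ(4)) = (5,7) ∈ E(G2) ✓
  (3,5) → (φ(3),φ(5)) = (2,7) ∈ E(G2) ✓
  (3,9) → (φ(3),φ(9)) = (0,7) ∈ E(G2) ✓
  (4,5) → (φ(4),φ(5)) = (2,5) ∈ E(G2) ✓
  (4,7) → (φ(4),φ(7)) = (4,5) ∈ E(G2) ✓
  (4,9) → (φ(4),φ(9)) = (0,5) ∈ E(G2) ✓
  (5,6) → (φ(5),φ(6)) = (2,3) ∈ E(G2) ✓
  (5,7) → (φ(5),φ(7)) = (2,4) ∈ E(G2) ✓
  (5,8) → (φ(5),φ(8)) = (2,6) ∈ E(G2) ✓
  (5,9) → (φ(5),φ(9)) = (0,2) ∈ E(G2) ✓
  (6,8) → (φ(6),φ(8)) = (3,6) ∈ E(G2) ✓
  (6,9) → (φ(6),φ(9)) = (0,3) ∈ E(G2) ✓
  (8,9) → (φ(8),φ(9)) = (0,6) ∈ E(G2) ✓
All 24 edges of G1 map to edges of G2, and |E(G1)| = |E(G2)| = 24, so φ is a bijection on edges as well as vertices. Hence G1 ≅ G2.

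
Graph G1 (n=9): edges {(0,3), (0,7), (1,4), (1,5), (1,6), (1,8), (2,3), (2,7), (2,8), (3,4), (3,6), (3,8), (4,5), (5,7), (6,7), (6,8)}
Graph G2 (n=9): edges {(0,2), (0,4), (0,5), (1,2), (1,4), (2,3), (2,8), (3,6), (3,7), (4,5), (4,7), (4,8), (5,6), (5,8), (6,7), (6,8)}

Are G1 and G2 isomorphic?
Yes, isomorphic

The graphs are isomorphic.
One valid mapping φ: V(G1) → V(G2): 0→1, 1→6, 2→0, 3→4, 4→7, 5→3, 6→8, 7→2, 8→5

Verify φ preserves adjacency — for each edge of G1, its image is an edge of G2:
  (0,3) → (φ(0),φ(3)) = (1,4) ∈ E(G2) ✓
  (0,7) → (φ(0),φ(7)) = (1,2) ∈ E(G2) ✓
  (1,4) → (φ(1),φ(4)) = (6,7) ∈ E(G2) ✓
  (1,5) → (φ(1),φ(5)) = (3,6) ∈ E(G2) ✓
  (1,6) → (φ(1),φ(6)) = (6,8) ∈ E(G2) ✓
  (1,8) → (φ(1),φ(8)) = (5,6) ∈ E(G2) ✓
  (2,3) → (φ(2),φ(3)) = (0,4) ∈ E(G2) ✓
  (2,7) → (φ(2),φ(7)) = (0,2) ∈ E(G2) ✓
  (2,8) → (φ(2),φ(8)) = (0,5) ∈ E(G2) ✓
  (3,4) → (φ(3),φ(4)) = (4,7) ∈ E(G2) ✓
  (3,6) → (φ(3),φ(6)) = (4,8) ∈ E(G2) ✓
  (3,8) → (φ(3),φ(8)) = (4,5) ∈ E(G2) ✓
  (4,5) → (φ(4),φ(5)) = (3,7) ∈ E(G2) ✓
  (5,7) → (φ(5),φ(7)) = (2,3) ∈ E(G2) ✓
  (6,7) → (φ(6),φ(7)) = (2,8) ∈ E(G2) ✓
  (6,8) → (φ(6),φ(8)) = (5,8) ∈ E(G2) ✓
All 16 edges of G1 map to edges of G2, and |E(G1)| = |E(G2)| = 16, so φ is a bijection on edges as well as vertices. Hence G1 ≅ G2.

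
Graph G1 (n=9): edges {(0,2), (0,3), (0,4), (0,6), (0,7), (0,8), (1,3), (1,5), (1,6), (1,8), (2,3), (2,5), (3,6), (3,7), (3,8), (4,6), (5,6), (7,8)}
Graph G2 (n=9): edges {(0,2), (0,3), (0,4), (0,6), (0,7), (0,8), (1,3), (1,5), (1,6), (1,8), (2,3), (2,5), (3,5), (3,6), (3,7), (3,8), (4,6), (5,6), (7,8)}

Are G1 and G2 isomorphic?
No, not isomorphic

The graphs are NOT isomorphic.

Counting edges: G1 has 18 edge(s); G2 has 19 edge(s).
Edge count is an isomorphism invariant (a bijection on vertices induces a bijection on edges), so differing edge counts rule out isomorphism.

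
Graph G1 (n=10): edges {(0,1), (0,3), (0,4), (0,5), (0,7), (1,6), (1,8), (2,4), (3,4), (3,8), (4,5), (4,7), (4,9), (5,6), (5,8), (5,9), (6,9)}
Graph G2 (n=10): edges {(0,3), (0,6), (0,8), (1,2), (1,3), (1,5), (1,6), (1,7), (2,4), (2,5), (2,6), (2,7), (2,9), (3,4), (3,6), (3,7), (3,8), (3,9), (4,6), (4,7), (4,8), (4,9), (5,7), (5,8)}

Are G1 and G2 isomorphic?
No, not isomorphic

The graphs are NOT isomorphic.

Counting triangles (3-cliques): G1 has 5, G2 has 16.
Triangle count is an isomorphism invariant, so differing triangle counts rule out isomorphism.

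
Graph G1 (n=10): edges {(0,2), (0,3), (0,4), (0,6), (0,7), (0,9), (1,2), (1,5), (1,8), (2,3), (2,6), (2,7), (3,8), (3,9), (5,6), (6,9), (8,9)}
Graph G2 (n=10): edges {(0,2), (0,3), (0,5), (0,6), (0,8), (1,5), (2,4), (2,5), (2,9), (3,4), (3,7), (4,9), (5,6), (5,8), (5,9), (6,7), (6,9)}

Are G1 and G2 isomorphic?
Yes, isomorphic

The graphs are isomorphic.
One valid mapping φ: V(G1) → V(G2): 0→5, 1→3, 2→0, 3→2, 4→1, 5→7, 6→6, 7→8, 8→4, 9→9

Verify φ preserves adjacency — for each edge of G1, its image is an edge of G2:
  (0,2) → (φ(0),φ(2)) = (0,5) ∈ E(G2) ✓
  (0,3) → (φ(0),φ(3)) = (2,5) ∈ E(G2) ✓
  (0,4) → (φ(0),φ(4)) = (1,5) ∈ E(G2) ✓
  (0,6) → (φ(0),φ(6)) = (5,6) ∈ E(G2) ✓
  (0,7) → (φ(0),φ(7)) = (5,8) ∈ E(G2) ✓
  (0,9) → (φ(0),φ(9)) = (5,9) ∈ E(G2) ✓
  (1,2) → (φ(1),φ(2)) = (0,3) ∈ E(G2) ✓
  (1,5) → (φ(1),φ(5)) = (3,7) ∈ E(G2) ✓
  (1,8) → (φ(1),φ(8)) = (3,4) ∈ E(G2) ✓
  (2,3) → (φ(2),φ(3)) = (0,2) ∈ E(G2) ✓
  (2,6) → (φ(2),φ(6)) = (0,6) ∈ E(G2) ✓
  (2,7) → (φ(2),φ(7)) = (0,8) ∈ E(G2) ✓
  (3,8) → (φ(3),φ(8)) = (2,4) ∈ E(G2) ✓
  (3,9) → (φ(3),φ(9)) = (2,9) ∈ E(G2) ✓
  (5,6) → (φ(5),φ(6)) = (6,7) ∈ E(G2) ✓
  (6,9) → (φ(6),φ(9)) = (6,9) ∈ E(G2) ✓
  (8,9) → (φ(8),φ(9)) = (4,9) ∈ E(G2) ✓
All 17 edges of G1 map to edges of G2, and |E(G1)| = |E(G2)| = 17, so φ is a bijection on edges as well as vertices. Hence G1 ≅ G2.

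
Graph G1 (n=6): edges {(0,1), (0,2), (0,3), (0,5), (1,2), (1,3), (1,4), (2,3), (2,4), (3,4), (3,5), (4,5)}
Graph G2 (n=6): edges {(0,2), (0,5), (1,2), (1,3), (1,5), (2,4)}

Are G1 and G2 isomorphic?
No, not isomorphic

The graphs are NOT isomorphic.

Degrees in G1: deg(0)=4, deg(1)=4, deg(2)=4, deg(3)=5, deg(4)=4, deg(5)=3.
Sorted degree sequence of G1: [5, 4, 4, 4, 4, 3].
Degrees in G2: deg(0)=2, deg(1)=3, deg(2)=3, deg(3)=1, deg(4)=1, deg(5)=2.
Sorted degree sequence of G2: [3, 3, 2, 2, 1, 1].
The (sorted) degree sequence is an isomorphism invariant, so since G1 and G2 have different degree sequences they cannot be isomorphic.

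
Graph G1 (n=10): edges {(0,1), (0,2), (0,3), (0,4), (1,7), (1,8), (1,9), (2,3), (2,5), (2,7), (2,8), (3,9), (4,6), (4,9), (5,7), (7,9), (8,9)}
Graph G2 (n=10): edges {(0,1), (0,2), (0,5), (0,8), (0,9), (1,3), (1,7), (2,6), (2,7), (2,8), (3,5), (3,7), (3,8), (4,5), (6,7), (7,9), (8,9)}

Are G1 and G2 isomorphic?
Yes, isomorphic

The graphs are isomorphic.
One valid mapping φ: V(G1) → V(G2): 0→3, 1→8, 2→7, 3→1, 4→5, 5→6, 6→4, 7→2, 8→9, 9→0

Verify φ preserves adjacency — for each edge of G1, its image is an edge of G2:
  (0,1) → (φ(0),φ(1)) = (3,8) ∈ E(G2) ✓
  (0,2) → (φ(0),φ(2)) = (3,7) ∈ E(G2) ✓
  (0,3) → (φ(0),φ(3)) = (1,3) ∈ E(G2) ✓
  (0,4) → (φ(0),φ(4)) = (3,5) ∈ E(G2) ✓
  (1,7) → (φ(1),φ(7)) = (2,8) ∈ E(G2) ✓
  (1,8) → (φ(1),φ(8)) = (8,9) ∈ E(G2) ✓
  (1,9) → (φ(1),φ(9)) = (0,8) ∈ E(G2) ✓
  (2,3) → (φ(2),φ(3)) = (1,7) ∈ E(G2) ✓
  (2,5) → (φ(2),φ(5)) = (6,7) ∈ E(G2) ✓
  (2,7) → (φ(2),φ(7)) = (2,7) ∈ E(G2) ✓
  (2,8) → (φ(2),φ(8)) = (7,9) ∈ E(G2) ✓
  (3,9) → (φ(3),φ(9)) = (0,1) ∈ E(G2) ✓
  (4,6) → (φ(4),φ(6)) = (4,5) ∈ E(G2) ✓
  (4,9) → (φ(4),φ(9)) = (0,5) ∈ E(G2) ✓
  (5,7) → (φ(5),φ(7)) = (2,6) ∈ E(G2) ✓
  (7,9) → (φ(7),φ(9)) = (0,2) ∈ E(G2) ✓
  (8,9) → (φ(8),φ(9)) = (0,9) ∈ E(G2) ✓
All 17 edges of G1 map to edges of G2, and |E(G1)| = |E(G2)| = 17, so φ is a bijection on edges as well as vertices. Hence G1 ≅ G2.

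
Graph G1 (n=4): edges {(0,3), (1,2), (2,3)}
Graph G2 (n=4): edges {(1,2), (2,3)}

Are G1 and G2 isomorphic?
No, not isomorphic

The graphs are NOT isomorphic.

Connected components of G1: 1 component(s) with vertex sets [[0, 1, 2, 3]], sizes [4].
Connected components of G2: 2 component(s) with vertex sets [[0], [1, 2, 3]], sizes [1, 3].
The number of connected components (and the multiset of component sizes) is an isomorphism invariant — an isomorphism maps each component of G1 bijectively onto a component of G2. Since G1 has 1 component(s) and G2 has 2, they cannot be isomorphic.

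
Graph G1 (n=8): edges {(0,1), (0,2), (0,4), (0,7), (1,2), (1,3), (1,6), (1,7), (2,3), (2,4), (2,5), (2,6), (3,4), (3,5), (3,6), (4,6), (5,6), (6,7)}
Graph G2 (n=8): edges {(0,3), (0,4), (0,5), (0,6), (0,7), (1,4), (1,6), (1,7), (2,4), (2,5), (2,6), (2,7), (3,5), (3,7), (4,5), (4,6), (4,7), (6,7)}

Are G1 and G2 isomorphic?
Yes, isomorphic

The graphs are isomorphic.
One valid mapping φ: V(G1) → V(G2): 0→5, 1→0, 2→4, 3→6, 4→2, 5→1, 6→7, 7→3

Verify φ preserves adjacency — for each edge of G1, its image is an edge of G2:
  (0,1) → (φ(0),φ(1)) = (0,5) ∈ E(G2) ✓
  (0,2) → (φ(0),φ(2)) = (4,5) ∈ E(G2) ✓
  (0,4) → (φ(0),φ(4)) = (2,5) ∈ E(G2) ✓
  (0,7) → (φ(0),φ(7)) = (3,5) ∈ E(G2) ✓
  (1,2) → (φ(1),φ(2)) = (0,4) ∈ E(G2) ✓
  (1,3) → (φ(1),φ(3)) = (0,6) ∈ E(G2) ✓
  (1,6) → (φ(1),φ(6)) = (0,7) ∈ E(G2) ✓
  (1,7) → (φ(1),φ(7)) = (0,3) ∈ E(G2) ✓
  (2,3) → (φ(2),φ(3)) = (4,6) ∈ E(G2) ✓
  (2,4) → (φ(2),φ(4)) = (2,4) ∈ E(G2) ✓
  (2,5) → (φ(2),φ(5)) = (1,4) ∈ E(G2) ✓
  (2,6) → (φ(2),φ(6)) = (4,7) ∈ E(G2) ✓
  (3,4) → (φ(3),φ(4)) = (2,6) ∈ E(G2) ✓
  (3,5) → (φ(3),φ(5)) = (1,6) ∈ E(G2) ✓
  (3,6) → (φ(3),φ(6)) = (6,7) ∈ E(G2) ✓
  (4,6) → (φ(4),φ(6)) = (2,7) ∈ E(G2) ✓
  (5,6) → (φ(5),φ(6)) = (1,7) ∈ E(G2) ✓
  (6,7) → (φ(6),φ(7)) = (3,7) ∈ E(G2) ✓
All 18 edges of G1 map to edges of G2, and |E(G1)| = |E(G2)| = 18, so φ is a bijection on edges as well as vertices. Hence G1 ≅ G2.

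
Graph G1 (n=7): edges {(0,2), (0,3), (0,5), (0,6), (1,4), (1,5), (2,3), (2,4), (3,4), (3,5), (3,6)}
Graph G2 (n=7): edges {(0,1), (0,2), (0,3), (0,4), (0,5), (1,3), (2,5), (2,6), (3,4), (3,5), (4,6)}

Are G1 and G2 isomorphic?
Yes, isomorphic

The graphs are isomorphic.
One valid mapping φ: V(G1) → V(G2): 0→3, 1→6, 2→5, 3→0, 4→2, 5→4, 6→1

Verify φ preserves adjacency — for each edge of G1, its image is an edge of G2:
  (0,2) → (φ(0),φ(2)) = (3,5) ∈ E(G2) ✓
  (0,3) → (φ(0),φ(3)) = (0,3) ∈ E(G2) ✓
  (0,5) → (φ(0),φ(5)) = (3,4) ∈ E(G2) ✓
  (0,6) → (φ(0),φ(6)) = (1,3) ∈ E(G2) ✓
  (1,4) → (φ(1),φ(4)) = (2,6) ∈ E(G2) ✓
  (1,5) → (φ(1),φ(5)) = (4,6) ∈ E(G2) ✓
  (2,3) → (φ(2),φ(3)) = (0,5) ∈ E(G2) ✓
  (2,4) → (φ(2),φ(4)) = (2,5) ∈ E(G2) ✓
  (3,4) → (φ(3),φ(4)) = (0,2) ∈ E(G2) ✓
  (3,5) → (φ(3),φ(5)) = (0,4) ∈ E(G2) ✓
  (3,6) → (φ(3),φ(6)) = (0,1) ∈ E(G2) ✓
All 11 edges of G1 map to edges of G2, and |E(G1)| = |E(G2)| = 11, so φ is a bijection on edges as well as vertices. Hence G1 ≅ G2.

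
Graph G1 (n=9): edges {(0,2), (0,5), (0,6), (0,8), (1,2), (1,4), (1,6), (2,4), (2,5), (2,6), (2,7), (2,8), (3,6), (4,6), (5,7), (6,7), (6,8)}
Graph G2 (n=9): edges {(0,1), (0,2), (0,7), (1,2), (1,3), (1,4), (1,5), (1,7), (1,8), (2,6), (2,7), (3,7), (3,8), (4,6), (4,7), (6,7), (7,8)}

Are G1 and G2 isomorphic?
Yes, isomorphic

The graphs are isomorphic.
One valid mapping φ: V(G1) → V(G2): 0→2, 1→3, 2→7, 3→5, 4→8, 5→6, 6→1, 7→4, 8→0

Verify φ preserves adjacency — for each edge of G1, its image is an edge of G2:
  (0,2) → (φ(0),φ(2)) = (2,7) ∈ E(G2) ✓
  (0,5) → (φ(0),φ(5)) = (2,6) ∈ E(G2) ✓
  (0,6) → (φ(0),φ(6)) = (1,2) ∈ E(G2) ✓
  (0,8) → (φ(0),φ(8)) = (0,2) ∈ E(G2) ✓
  (1,2) → (φ(1),φ(2)) = (3,7) ∈ E(G2) ✓
  (1,4) → (φ(1),φ(4)) = (3,8) ∈ E(G2) ✓
  (1,6) → (φ(1),φ(6)) = (1,3) ∈ E(G2) ✓
  (2,4) → (φ(2),φ(4)) = (7,8) ∈ E(G2) ✓
  (2,5) → (φ(2),φ(5)) = (6,7) ∈ E(G2) ✓
  (2,6) → (φ(2),φ(6)) = (1,7) ∈ E(G2) ✓
  (2,7) → (φ(2),φ(7)) = (4,7) ∈ E(G2) ✓
  (2,8) → (φ(2),φ(8)) = (0,7) ∈ E(G2) ✓
  (3,6) → (φ(3),φ(6)) = (1,5) ∈ E(G2) ✓
  (4,6) → (φ(4),φ(6)) = (1,8) ∈ E(G2) ✓
  (5,7) → (φ(5),φ(7)) = (4,6) ∈ E(G2) ✓
  (6,7) → (φ(6),φ(7)) = (1,4) ∈ E(G2) ✓
  (6,8) → (φ(6),φ(8)) = (0,1) ∈ E(G2) ✓
All 17 edges of G1 map to edges of G2, and |E(G1)| = |E(G2)| = 17, so φ is a bijection on edges as well as vertices. Hence G1 ≅ G2.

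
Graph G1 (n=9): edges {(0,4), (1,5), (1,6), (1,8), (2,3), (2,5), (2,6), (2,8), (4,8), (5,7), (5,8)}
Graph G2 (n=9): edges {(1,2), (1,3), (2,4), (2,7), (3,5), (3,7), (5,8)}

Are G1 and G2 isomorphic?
No, not isomorphic

The graphs are NOT isomorphic.

Degrees in G1: deg(0)=1, deg(1)=3, deg(2)=4, deg(3)=1, deg(4)=2, deg(5)=4, deg(6)=2, deg(7)=1, deg(8)=4.
Sorted degree sequence of G1: [4, 4, 4, 3, 2, 2, 1, 1, 1].
Degrees in G2: deg(0)=0, deg(1)=2, deg(2)=3, deg(3)=3, deg(4)=1, deg(5)=2, deg(6)=0, deg(7)=2, deg(8)=1.
Sorted degree sequence of G2: [3, 3, 2, 2, 2, 1, 1, 0, 0].
The (sorted) degree sequence is an isomorphism invariant, so since G1 and G2 have different degree sequences they cannot be isomorphic.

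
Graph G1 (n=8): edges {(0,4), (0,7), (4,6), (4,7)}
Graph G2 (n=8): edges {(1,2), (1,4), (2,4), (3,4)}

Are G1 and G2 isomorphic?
Yes, isomorphic

The graphs are isomorphic.
One valid mapping φ: V(G1) → V(G2): 0→2, 1→0, 2→6, 3→7, 4→4, 5→5, 6→3, 7→1

Verify φ preserves adjacency — for each edge of G1, its image is an edge of G2:
  (0,4) → (φ(0),φ(4)) = (2,4) ∈ E(G2) ✓
  (0,7) → (φ(0),φ(7)) = (1,2) ∈ E(G2) ✓
  (4,6) → (φ(4),φ(6)) = (3,4) ∈ E(G2) ✓
  (4,7) → (φ(4),φ(7)) = (1,4) ∈ E(G2) ✓
All 4 edges of G1 map to edges of G2, and |E(G1)| = |E(G2)| = 4, so φ is a bijection on edges as well as vertices. Hence G1 ≅ G2.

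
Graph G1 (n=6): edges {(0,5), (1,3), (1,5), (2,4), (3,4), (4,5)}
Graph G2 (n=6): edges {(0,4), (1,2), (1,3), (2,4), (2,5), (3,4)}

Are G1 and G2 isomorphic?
Yes, isomorphic

The graphs are isomorphic.
One valid mapping φ: V(G1) → V(G2): 0→0, 1→3, 2→5, 3→1, 4→2, 5→4

Verify φ preserves adjacency — for each edge of G1, its image is an edge of G2:
  (0,5) → (φ(0),φ(5)) = (0,4) ∈ E(G2) ✓
  (1,3) → (φ(1),φ(3)) = (1,3) ∈ E(G2) ✓
  (1,5) → (φ(1),φ(5)) = (3,4) ∈ E(G2) ✓
  (2,4) → (φ(2),φ(4)) = (2,5) ∈ E(G2) ✓
  (3,4) → (φ(3),φ(4)) = (1,2) ∈ E(G2) ✓
  (4,5) → (φ(4),φ(5)) = (2,4) ∈ E(G2) ✓
All 6 edges of G1 map to edges of G2, and |E(G1)| = |E(G2)| = 6, so φ is a bijection on edges as well as vertices. Hence G1 ≅ G2.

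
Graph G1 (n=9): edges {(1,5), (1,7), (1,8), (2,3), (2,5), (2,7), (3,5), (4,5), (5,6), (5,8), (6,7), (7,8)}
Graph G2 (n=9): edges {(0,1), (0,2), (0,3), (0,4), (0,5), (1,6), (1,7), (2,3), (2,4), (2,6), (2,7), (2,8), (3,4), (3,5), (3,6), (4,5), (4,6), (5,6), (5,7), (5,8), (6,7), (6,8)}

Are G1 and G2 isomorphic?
No, not isomorphic

The graphs are NOT isomorphic.

Degrees in G1: deg(0)=0, deg(1)=3, deg(2)=3, deg(3)=2, deg(4)=1, deg(5)=6, deg(6)=2, deg(7)=4, deg(8)=3.
Sorted degree sequence of G1: [6, 4, 3, 3, 3, 2, 2, 1, 0].
Degrees in G2: deg(0)=5, deg(1)=3, deg(2)=6, deg(3)=5, deg(4)=5, deg(5)=6, deg(6)=7, deg(7)=4, deg(8)=3.
Sorted degree sequence of G2: [7, 6, 6, 5, 5, 5, 4, 3, 3].
The (sorted) degree sequence is an isomorphism invariant, so since G1 and G2 have different degree sequences they cannot be isomorphic.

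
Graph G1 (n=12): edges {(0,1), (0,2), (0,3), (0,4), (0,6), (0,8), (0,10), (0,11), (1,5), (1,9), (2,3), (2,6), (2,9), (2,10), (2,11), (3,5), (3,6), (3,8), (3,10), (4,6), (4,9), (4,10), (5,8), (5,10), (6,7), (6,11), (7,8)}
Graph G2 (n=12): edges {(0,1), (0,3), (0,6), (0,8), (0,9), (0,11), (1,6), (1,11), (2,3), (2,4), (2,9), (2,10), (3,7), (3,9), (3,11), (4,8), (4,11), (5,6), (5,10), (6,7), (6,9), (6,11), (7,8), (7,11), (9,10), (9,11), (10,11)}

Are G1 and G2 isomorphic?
Yes, isomorphic

The graphs are isomorphic.
One valid mapping φ: V(G1) → V(G2): 0→11, 1→4, 2→0, 3→9, 4→7, 5→2, 6→6, 7→5, 8→10, 9→8, 10→3, 11→1

Verify φ preserves adjacency — for each edge of G1, its image is an edge of G2:
  (0,1) → (φ(0),φ(1)) = (4,11) ∈ E(G2) ✓
  (0,2) → (φ(0),φ(2)) = (0,11) ∈ E(G2) ✓
  (0,3) → (φ(0),φ(3)) = (9,11) ∈ E(G2) ✓
  (0,4) → (φ(0),φ(4)) = (7,11) ∈ E(G2) ✓
  (0,6) → (φ(0),φ(6)) = (6,11) ∈ E(G2) ✓
  (0,8) → (φ(0),φ(8)) = (10,11) ∈ E(G2) ✓
  (0,10) → (φ(0),φ(10)) = (3,11) ∈ E(G2) ✓
  (0,11) → (φ(0),φ(11)) = (1,11) ∈ E(G2) ✓
  (1,5) → (φ(1),φ(5)) = (2,4) ∈ E(G2) ✓
  (1,9) → (φ(1),φ(9)) = (4,8) ∈ E(G2) ✓
  (2,3) → (φ(2),φ(3)) = (0,9) ∈ E(G2) ✓
  (2,6) → (φ(2),φ(6)) = (0,6) ∈ E(G2) ✓
  (2,9) → (φ(2),φ(9)) = (0,8) ∈ E(G2) ✓
  (2,10) → (φ(2),φ(10)) = (0,3) ∈ E(G2) ✓
  (2,11) → (φ(2),φ(11)) = (0,1) ∈ E(G2) ✓
  (3,5) → (φ(3),φ(5)) = (2,9) ∈ E(G2) ✓
  (3,6) → (φ(3),φ(6)) = (6,9) ∈ E(G2) ✓
  (3,8) → (φ(3),φ(8)) = (9,10) ∈ E(G2) ✓
  (3,10) → (φ(3),φ(10)) = (3,9) ∈ E(G2) ✓
  (4,6) → (φ(4),φ(6)) = (6,7) ∈ E(G2) ✓
  (4,9) → (φ(4),φ(9)) = (7,8) ∈ E(G2) ✓
  (4,10) → (φ(4),φ(10)) = (3,7) ∈ E(G2) ✓
  (5,8) → (φ(5),φ(8)) = (2,10) ∈ E(G2) ✓
  (5,10) → (φ(5),φ(10)) = (2,3) ∈ E(G2) ✓
  (6,7) → (φ(6),φ(7)) = (5,6) ∈ E(G2) ✓
  (6,11) → (φ(6),φ(11)) = (1,6) ∈ E(G2) ✓
  (7,8) → (φ(7),φ(8)) = (5,10) ∈ E(G2) ✓
All 27 edges of G1 map to edges of G2, and |E(G1)| = |E(G2)| = 27, so φ is a bijection on edges as well as vertices. Hence G1 ≅ G2.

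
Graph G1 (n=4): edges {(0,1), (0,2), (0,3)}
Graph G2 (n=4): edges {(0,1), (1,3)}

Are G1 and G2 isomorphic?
No, not isomorphic

The graphs are NOT isomorphic.

Connected components of G1: 1 component(s) with vertex sets [[0, 1, 2, 3]], sizes [4].
Connected components of G2: 2 component(s) with vertex sets [[2], [0, 1, 3]], sizes [1, 3].
The number of connected components (and the multiset of component sizes) is an isomorphism invariant — an isomorphism maps each component of G1 bijectively onto a component of G2. Since G1 has 1 component(s) and G2 has 2, they cannot be isomorphic.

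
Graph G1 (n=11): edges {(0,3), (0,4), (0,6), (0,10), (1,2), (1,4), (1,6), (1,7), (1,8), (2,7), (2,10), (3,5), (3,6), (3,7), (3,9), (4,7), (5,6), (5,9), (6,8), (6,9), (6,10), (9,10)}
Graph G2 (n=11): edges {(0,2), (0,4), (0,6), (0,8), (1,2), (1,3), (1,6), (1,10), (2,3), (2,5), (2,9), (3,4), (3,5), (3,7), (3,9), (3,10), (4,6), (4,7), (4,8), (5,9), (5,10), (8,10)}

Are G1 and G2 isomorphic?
Yes, isomorphic

The graphs are isomorphic.
One valid mapping φ: V(G1) → V(G2): 0→1, 1→4, 2→8, 3→2, 4→6, 5→9, 6→3, 7→0, 8→7, 9→5, 10→10

Verify φ preserves adjacency — for each edge of G1, its image is an edge of G2:
  (0,3) → (φ(0),φ(3)) = (1,2) ∈ E(G2) ✓
  (0,4) → (φ(0),φ(4)) = (1,6) ∈ E(G2) ✓
  (0,6) → (φ(0),φ(6)) = (1,3) ∈ E(G2) ✓
  (0,10) → (φ(0),φ(10)) = (1,10) ∈ E(G2) ✓
  (1,2) → (φ(1),φ(2)) = (4,8) ∈ E(G2) ✓
  (1,4) → (φ(1),φ(4)) = (4,6) ∈ E(G2) ✓
  (1,6) → (φ(1),φ(6)) = (3,4) ∈ E(G2) ✓
  (1,7) → (φ(1),φ(7)) = (0,4) ∈ E(G2) ✓
  (1,8) → (φ(1),φ(8)) = (4,7) ∈ E(G2) ✓
  (2,7) → (φ(2),φ(7)) = (0,8) ∈ E(G2) ✓
  (2,10) → (φ(2),φ(10)) = (8,10) ∈ E(G2) ✓
  (3,5) → (φ(3),φ(5)) = (2,9) ∈ E(G2) ✓
  (3,6) → (φ(3),φ(6)) = (2,3) ∈ E(G2) ✓
  (3,7) → (φ(3),φ(7)) = (0,2) ∈ E(G2) ✓
  (3,9) → (φ(3),φ(9)) = (2,5) ∈ E(G2) ✓
  (4,7) → (φ(4),φ(7)) = (0,6) ∈ E(G2) ✓
  (5,6) → (φ(5),φ(6)) = (3,9) ∈ E(G2) ✓
  (5,9) → (φ(5),φ(9)) = (5,9) ∈ E(G2) ✓
  (6,8) → (φ(6),φ(8)) = (3,7) ∈ E(G2) ✓
  (6,9) → (φ(6),φ(9)) = (3,5) ∈ E(G2) ✓
  (6,10) → (φ(6),φ(10)) = (3,10) ∈ E(G2) ✓
  (9,10) → (φ(9),φ(10)) = (5,10) ∈ E(G2) ✓
All 22 edges of G1 map to edges of G2, and |E(G1)| = |E(G2)| = 22, so φ is a bijection on edges as well as vertices. Hence G1 ≅ G2.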